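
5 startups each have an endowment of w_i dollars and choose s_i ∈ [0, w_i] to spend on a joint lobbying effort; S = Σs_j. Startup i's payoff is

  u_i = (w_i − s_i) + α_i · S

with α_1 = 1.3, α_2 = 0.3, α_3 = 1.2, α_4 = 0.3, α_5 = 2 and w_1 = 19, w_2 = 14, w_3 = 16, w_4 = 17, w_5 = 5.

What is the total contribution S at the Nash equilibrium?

40

∂u_i/∂s_i = α_i − 1, so startup i contributes w_i if α_i > 1, else 0.
α_i > 1 for i ∈ {1, 3, 5}; NE contributions (19, 0, 16, 0, 5), S = 40.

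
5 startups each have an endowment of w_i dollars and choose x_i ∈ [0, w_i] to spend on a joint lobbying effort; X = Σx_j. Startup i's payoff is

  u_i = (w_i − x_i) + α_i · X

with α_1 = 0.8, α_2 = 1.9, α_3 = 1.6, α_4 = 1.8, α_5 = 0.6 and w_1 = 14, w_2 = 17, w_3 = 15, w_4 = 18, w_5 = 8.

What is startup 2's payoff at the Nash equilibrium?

∂u_i/∂x_i = α_i − 1, so startup i contributes w_i if α_i > 1, else 0.
α_i > 1 for i ∈ {2, 3, 4}; NE contributions (0, 17, 15, 18, 0), X = 50.
u_2 = (17 − 17) + 1.9·50 = 95.

95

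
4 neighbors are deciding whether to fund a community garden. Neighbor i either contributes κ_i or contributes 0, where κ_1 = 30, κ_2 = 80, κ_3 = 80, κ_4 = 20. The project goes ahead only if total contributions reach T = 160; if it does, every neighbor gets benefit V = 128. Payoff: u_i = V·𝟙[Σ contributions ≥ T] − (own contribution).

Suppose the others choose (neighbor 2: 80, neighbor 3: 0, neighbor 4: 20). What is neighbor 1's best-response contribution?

Others' total = 100. Even contributing 30 gives 130 < 160: no benefit either way.
Best response: 0.

0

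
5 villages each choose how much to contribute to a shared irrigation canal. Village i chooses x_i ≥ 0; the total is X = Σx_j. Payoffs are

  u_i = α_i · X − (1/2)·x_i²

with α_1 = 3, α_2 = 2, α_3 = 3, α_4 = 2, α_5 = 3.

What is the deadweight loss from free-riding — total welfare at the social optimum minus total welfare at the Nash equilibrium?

Village i's FOC: ∂u_i/∂x_i = α_i − x_i = 0, so x_i* = α_i.
NE contributions = (3, 2, 3, 2, 3); X = 13.
W^NE = (Σα)·X − ½Σα_i² = 13² − ½·35 = 151.5.
Planner sets x_i = Σα_j = 13 for every i, so X^SO = 5·13 = 65.
W^SO = (Σα)·X^SO − ½·5·(Σα)² = (5/2)·13² = 422.5.
Deadweight loss = W^SO − W^NE = 271.

271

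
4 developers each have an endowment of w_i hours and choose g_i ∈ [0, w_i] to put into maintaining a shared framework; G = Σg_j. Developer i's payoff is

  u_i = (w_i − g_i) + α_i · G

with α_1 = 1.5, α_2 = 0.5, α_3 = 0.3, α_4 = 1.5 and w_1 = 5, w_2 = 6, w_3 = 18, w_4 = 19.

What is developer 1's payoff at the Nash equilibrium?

∂u_i/∂g_i = α_i − 1, so developer i contributes w_i if α_i > 1, else 0.
α_i > 1 for i ∈ {1, 4}; NE contributions (5, 0, 0, 19), G = 24.
u_1 = (5 − 5) + 1.5·24 = 36.

36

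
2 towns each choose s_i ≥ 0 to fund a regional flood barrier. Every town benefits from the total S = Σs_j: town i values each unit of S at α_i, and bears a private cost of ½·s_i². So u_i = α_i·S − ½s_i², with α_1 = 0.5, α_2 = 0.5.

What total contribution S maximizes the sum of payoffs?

Planner FOC: ∂(Σu_j)/∂s_i = (Σα_j) − s_i = 0, so s_i^SO = Σα_j = 1 for every i; S^SO = 2.

2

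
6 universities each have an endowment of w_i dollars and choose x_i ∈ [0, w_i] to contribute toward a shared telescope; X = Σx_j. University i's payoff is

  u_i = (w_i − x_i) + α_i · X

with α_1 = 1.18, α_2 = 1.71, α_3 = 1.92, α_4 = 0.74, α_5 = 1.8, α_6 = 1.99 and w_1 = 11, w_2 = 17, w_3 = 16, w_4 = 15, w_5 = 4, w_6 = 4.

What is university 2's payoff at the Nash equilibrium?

∂u_i/∂x_i = α_i − 1, so university i contributes w_i if α_i > 1, else 0.
α_i > 1 for i ∈ {1, 2, 3, 5, 6}; NE contributions (11, 17, 16, 0, 4, 4), X = 52.
u_2 = (17 − 17) + 1.71·52 = 88.92.

88.92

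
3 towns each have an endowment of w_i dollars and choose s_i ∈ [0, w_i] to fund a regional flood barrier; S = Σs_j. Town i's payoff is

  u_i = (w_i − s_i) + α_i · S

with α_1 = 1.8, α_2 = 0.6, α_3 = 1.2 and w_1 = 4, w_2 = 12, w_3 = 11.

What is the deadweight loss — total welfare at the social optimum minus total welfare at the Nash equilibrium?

∂u_i/∂s_i = α_i − 1, so town i contributes w_i if α_i > 1, else 0.
α_i > 1 for i ∈ {1, 3}; NE contributions (4, 0, 11), S = 15.
W^NE = Σw_i − S^NE + (Σα_i)·S^NE = 27 + 2.6·15 = 66.
Planner: ∂(Σu_j)/∂s_i = Σα_j − 1 = 2.6 > 0, so everyone contributes w_i; S^SO = 27, W^SO = 27 + 2.6·27 = 97.2.
Deadweight loss = 31.2.

31.2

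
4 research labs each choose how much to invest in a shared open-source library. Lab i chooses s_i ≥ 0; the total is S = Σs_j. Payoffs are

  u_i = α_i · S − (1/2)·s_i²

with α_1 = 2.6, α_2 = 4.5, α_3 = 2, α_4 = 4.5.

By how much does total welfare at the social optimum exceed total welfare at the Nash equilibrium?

210.59

Lab i's FOC: ∂u_i/∂s_i = α_i − s_i = 0, so s_i* = α_i.
NE contributions = (2.6, 4.5, 2, 4.5); S = 13.6.
W^NE = (Σα)·S − ½Σα_i² = 13.6² − ½·51.26 = 159.33.
Planner sets s_i = Σα_j = 13.6 for every i, so S^SO = 4·13.6 = 54.4.
W^SO = (Σα)·S^SO − ½·4·(Σα)² = (4/2)·13.6² = 369.92.
Deadweight loss = W^SO − W^NE = 210.59.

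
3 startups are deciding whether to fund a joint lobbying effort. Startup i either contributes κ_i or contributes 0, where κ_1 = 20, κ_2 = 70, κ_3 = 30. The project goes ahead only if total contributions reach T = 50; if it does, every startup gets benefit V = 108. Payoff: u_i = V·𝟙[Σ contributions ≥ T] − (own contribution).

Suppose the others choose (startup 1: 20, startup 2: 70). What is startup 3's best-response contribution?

Others' total = 90 ≥ 50; contributing adds cost 30 for no extra benefit.
Best response: 0.

0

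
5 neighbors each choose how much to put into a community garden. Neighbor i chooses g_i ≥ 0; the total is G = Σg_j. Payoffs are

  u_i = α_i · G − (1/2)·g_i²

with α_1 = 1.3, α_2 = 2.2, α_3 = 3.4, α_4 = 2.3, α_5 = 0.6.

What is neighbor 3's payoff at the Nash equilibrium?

Neighbor i's FOC: ∂u_i/∂g_i = α_i − g_i = 0, so g_i* = α_i.
NE contributions = (1.3, 2.2, 3.4, 2.3, 0.6); G = 9.8.
u_3 = α_3·G − ½·(g_3)² = 3.4·9.8 − ½·3.4² = 27.54.

27.54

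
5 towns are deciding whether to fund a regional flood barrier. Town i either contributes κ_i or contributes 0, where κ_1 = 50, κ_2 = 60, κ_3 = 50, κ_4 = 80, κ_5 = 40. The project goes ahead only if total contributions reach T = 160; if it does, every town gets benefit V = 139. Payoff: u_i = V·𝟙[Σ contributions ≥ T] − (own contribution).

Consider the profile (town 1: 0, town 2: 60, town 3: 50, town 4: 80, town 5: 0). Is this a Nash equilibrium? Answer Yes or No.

Total = 190 ≥ 160: provided.
Town 1 (pledges 0, payoff 139): pledging 50 → total 240, payoff 89. No gain.
Town 2 (pledges 60, payoff 79): dropping to 0 → total 130, payoff 0. No gain.
Town 3 (pledges 50, payoff 89): dropping to 0 → total 140, payoff 0. No gain.
Town 4 (pledges 80, payoff 59): dropping to 0 → total 110, payoff 0. No gain.
Town 5 (pledges 0, payoff 139): pledging 40 → total 230, payoff 99. No gain.

Yes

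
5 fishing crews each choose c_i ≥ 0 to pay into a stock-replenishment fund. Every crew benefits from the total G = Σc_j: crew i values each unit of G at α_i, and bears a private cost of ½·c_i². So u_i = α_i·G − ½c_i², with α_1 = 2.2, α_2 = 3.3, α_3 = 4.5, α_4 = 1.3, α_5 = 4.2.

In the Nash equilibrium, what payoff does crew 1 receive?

Crew i's FOC: ∂u_i/∂c_i = α_i − c_i = 0, so c_i* = α_i.
NE contributions = (2.2, 3.3, 4.5, 1.3, 4.2); G = 15.5.
u_1 = α_1·G − ½·(c_1)² = 2.2·15.5 − ½·2.2² = 31.68.

31.68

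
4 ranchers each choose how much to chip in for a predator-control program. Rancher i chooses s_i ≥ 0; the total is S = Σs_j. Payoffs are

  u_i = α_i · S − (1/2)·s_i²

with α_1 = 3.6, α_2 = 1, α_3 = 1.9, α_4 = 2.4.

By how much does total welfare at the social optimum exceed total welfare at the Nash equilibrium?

90.875

Rancher i's FOC: ∂u_i/∂s_i = α_i − s_i = 0, so s_i* = α_i.
NE contributions = (3.6, 1, 1.9, 2.4); S = 8.9.
W^NE = (Σα)·S − ½Σα_i² = 8.9² − ½·23.33 = 67.545.
Planner sets s_i = Σα_j = 8.9 for every i, so S^SO = 4·8.9 = 35.6.
W^SO = (Σα)·S^SO − ½·4·(Σα)² = (4/2)·8.9² = 158.42.
Deadweight loss = W^SO − W^NE = 90.875.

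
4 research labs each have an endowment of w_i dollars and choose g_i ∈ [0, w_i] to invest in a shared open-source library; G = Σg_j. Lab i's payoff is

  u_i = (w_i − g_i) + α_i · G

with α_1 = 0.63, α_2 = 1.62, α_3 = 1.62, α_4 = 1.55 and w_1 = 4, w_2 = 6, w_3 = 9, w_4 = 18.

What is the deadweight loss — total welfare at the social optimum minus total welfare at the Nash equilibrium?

17.68

∂u_i/∂g_i = α_i − 1, so lab i contributes w_i if α_i > 1, else 0.
α_i > 1 for i ∈ {2, 3, 4}; NE contributions (0, 6, 9, 18), G = 33.
W^NE = Σw_i − G^NE + (Σα_i)·G^NE = 37 + 4.42·33 = 182.86.
Planner: ∂(Σu_j)/∂g_i = Σα_j − 1 = 4.42 > 0, so everyone contributes w_i; G^SO = 37, W^SO = 37 + 4.42·37 = 200.54.
Deadweight loss = 17.68.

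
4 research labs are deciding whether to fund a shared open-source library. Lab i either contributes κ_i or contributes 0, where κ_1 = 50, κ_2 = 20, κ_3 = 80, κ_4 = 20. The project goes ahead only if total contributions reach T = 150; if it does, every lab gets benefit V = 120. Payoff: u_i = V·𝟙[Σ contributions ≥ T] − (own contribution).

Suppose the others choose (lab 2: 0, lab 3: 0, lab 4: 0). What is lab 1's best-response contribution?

Others' total = 0. Even contributing 50 gives 50 < 150: no benefit either way.
Best response: 0.

0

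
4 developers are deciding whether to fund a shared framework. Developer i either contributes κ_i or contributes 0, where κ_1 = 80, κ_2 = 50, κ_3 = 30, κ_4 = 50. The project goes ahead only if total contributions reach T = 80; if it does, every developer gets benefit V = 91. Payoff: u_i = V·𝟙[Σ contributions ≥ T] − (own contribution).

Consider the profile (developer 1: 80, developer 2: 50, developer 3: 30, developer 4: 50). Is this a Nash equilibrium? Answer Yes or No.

No

Total = 210 ≥ 80: provided.
Developer 1 (pledges 80, payoff 11): dropping to 0 → total 130, payoff 91. Profitable deviation.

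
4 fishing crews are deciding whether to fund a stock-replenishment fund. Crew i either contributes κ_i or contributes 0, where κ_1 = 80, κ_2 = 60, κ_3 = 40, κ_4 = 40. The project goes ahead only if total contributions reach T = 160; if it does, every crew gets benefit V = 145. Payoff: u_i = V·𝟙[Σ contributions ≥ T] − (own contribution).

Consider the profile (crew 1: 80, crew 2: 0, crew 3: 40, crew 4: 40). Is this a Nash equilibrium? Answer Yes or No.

Total = 160 ≥ 160: provided.
Crew 1 (pledges 80, payoff 65): dropping to 0 → total 80, payoff 0. No gain.
Crew 2 (pledges 0, payoff 145): pledging 60 → total 220, payoff 85. No gain.
Crew 3 (pledges 40, payoff 105): dropping to 0 → total 120, payoff 0. No gain.
Crew 4 (pledges 40, payoff 105): dropping to 0 → total 120, payoff 0. No gain.

Yes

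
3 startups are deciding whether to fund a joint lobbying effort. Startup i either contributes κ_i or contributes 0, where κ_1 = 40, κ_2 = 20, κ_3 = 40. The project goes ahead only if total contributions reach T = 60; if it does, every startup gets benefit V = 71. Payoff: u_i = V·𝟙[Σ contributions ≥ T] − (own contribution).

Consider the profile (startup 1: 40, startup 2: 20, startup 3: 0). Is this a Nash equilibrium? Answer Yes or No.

Total = 60 ≥ 60: provided.
Startup 1 (pledges 40, payoff 31): dropping to 0 → total 20, payoff 0. No gain.
Startup 2 (pledges 20, payoff 51): dropping to 0 → total 40, payoff 0. No gain.
Startup 3 (pledges 0, payoff 71): pledging 40 → total 100, payoff 31. No gain.

Yes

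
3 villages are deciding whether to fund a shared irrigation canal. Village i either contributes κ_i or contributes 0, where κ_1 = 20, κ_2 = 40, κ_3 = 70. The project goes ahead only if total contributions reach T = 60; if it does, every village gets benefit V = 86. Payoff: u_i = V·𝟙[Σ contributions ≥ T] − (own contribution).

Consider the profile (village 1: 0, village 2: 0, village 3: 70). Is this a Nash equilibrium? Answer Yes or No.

Yes

Total = 70 ≥ 60: provided.
Village 1 (pledges 0, payoff 86): pledging 20 → total 90, payoff 66. No gain.
Village 2 (pledges 0, payoff 86): pledging 40 → total 110, payoff 46. No gain.
Village 3 (pledges 70, payoff 16): dropping to 0 → total 0, payoff 0. No gain.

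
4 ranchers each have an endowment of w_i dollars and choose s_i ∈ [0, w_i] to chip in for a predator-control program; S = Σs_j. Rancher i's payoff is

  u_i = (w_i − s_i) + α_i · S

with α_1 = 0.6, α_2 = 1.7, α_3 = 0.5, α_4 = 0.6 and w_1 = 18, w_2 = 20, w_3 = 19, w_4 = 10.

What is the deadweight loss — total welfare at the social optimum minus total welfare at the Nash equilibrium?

∂u_i/∂s_i = α_i − 1, so rancher i contributes w_i if α_i > 1, else 0.
α_i > 1 for i ∈ {2}; NE contributions (0, 20, 0, 0), S = 20.
W^NE = Σw_i − S^NE + (Σα_i)·S^NE = 67 + 2.4·20 = 115.
Planner: ∂(Σu_j)/∂s_i = Σα_j − 1 = 2.4 > 0, so everyone contributes w_i; S^SO = 67, W^SO = 67 + 2.4·67 = 227.8.
Deadweight loss = 112.8.

112.8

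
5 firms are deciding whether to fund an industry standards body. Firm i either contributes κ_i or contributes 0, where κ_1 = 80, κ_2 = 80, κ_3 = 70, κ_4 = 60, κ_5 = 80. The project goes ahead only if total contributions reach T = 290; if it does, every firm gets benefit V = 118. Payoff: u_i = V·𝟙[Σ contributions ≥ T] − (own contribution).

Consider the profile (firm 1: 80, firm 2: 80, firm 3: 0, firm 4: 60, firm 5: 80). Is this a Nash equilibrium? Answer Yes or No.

Yes

Total = 300 ≥ 290: provided.
Firm 1 (pledges 80, payoff 38): dropping to 0 → total 220, payoff 0. No gain.
Firm 2 (pledges 80, payoff 38): dropping to 0 → total 220, payoff 0. No gain.
Firm 3 (pledges 0, payoff 118): pledging 70 → total 370, payoff 48. No gain.
Firm 4 (pledges 60, payoff 58): dropping to 0 → total 240, payoff 0. No gain.
Firm 5 (pledges 80, payoff 38): dropping to 0 → total 220, payoff 0. No gain.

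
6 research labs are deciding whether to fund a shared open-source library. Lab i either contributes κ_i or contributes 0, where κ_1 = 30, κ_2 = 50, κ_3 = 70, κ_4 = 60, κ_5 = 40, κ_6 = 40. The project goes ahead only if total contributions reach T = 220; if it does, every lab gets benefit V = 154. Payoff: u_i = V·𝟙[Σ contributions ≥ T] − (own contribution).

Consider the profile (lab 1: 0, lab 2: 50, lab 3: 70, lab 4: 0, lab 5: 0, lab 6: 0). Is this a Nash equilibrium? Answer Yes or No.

Total = 120 < 220: not provided.
Lab 1 (pledges 0, payoff 0): pledging 30 → total 150, payoff -30. No gain.
Lab 2 (pledges 50, payoff -50): dropping to 0 → total 70, payoff 0. Profitable deviation.

No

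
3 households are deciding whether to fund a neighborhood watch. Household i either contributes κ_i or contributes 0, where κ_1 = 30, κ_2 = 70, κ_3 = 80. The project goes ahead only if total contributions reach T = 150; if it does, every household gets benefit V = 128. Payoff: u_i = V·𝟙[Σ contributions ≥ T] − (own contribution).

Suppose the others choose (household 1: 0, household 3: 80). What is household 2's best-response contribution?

Others' total = 80. Contributing 70 brings total to 150 ≥ 150: gain V − κ_2 = 58.
Best response: 70.

70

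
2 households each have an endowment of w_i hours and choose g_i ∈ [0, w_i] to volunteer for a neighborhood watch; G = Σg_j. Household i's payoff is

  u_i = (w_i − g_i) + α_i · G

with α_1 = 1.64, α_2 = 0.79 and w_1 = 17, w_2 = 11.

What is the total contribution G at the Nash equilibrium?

17

∂u_i/∂g_i = α_i − 1, so household i contributes w_i if α_i > 1, else 0.
α_i > 1 for i ∈ {1}; NE contributions (17, 0), G = 17.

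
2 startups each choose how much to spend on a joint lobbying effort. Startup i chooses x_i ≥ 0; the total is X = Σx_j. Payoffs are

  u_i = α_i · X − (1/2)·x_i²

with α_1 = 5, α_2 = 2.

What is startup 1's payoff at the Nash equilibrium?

22.5

Startup i's FOC: ∂u_i/∂x_i = α_i − x_i = 0, so x_i* = α_i.
NE contributions = (5, 2); X = 7.
u_1 = α_1·X − ½·(x_1)² = 5·7 − ½·5² = 22.5.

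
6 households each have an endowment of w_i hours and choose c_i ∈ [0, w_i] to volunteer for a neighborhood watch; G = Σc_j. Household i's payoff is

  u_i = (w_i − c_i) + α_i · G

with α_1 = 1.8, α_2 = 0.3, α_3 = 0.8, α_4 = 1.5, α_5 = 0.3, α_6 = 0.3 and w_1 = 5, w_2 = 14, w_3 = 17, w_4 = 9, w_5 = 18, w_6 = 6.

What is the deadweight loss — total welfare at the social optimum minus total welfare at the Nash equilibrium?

∂u_i/∂c_i = α_i − 1, so household i contributes w_i if α_i > 1, else 0.
α_i > 1 for i ∈ {1, 4}; NE contributions (5, 0, 0, 9, 0, 0), G = 14.
W^NE = Σw_i − G^NE + (Σα_i)·G^NE = 69 + 4·14 = 125.
Planner: ∂(Σu_j)/∂c_i = Σα_j − 1 = 4 > 0, so everyone contributes w_i; G^SO = 69, W^SO = 69 + 4·69 = 345.
Deadweight loss = 220.

220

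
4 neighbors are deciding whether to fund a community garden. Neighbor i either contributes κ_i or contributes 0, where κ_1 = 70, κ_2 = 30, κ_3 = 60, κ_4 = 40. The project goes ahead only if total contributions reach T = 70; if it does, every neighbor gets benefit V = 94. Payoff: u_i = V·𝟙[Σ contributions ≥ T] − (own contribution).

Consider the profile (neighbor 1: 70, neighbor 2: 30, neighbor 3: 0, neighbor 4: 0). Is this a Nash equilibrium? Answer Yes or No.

No

Total = 100 ≥ 70: provided.
Neighbor 1 (pledges 70, payoff 24): dropping to 0 → total 30, payoff 0. No gain.
Neighbor 2 (pledges 30, payoff 64): dropping to 0 → total 70, payoff 94. Profitable deviation.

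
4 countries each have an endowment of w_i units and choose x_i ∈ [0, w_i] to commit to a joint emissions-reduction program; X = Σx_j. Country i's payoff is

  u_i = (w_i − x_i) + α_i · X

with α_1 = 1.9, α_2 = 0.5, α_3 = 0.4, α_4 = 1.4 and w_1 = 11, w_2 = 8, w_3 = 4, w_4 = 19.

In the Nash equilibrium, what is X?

∂u_i/∂x_i = α_i − 1, so country i contributes w_i if α_i > 1, else 0.
α_i > 1 for i ∈ {1, 4}; NE contributions (11, 0, 0, 19), X = 30.

30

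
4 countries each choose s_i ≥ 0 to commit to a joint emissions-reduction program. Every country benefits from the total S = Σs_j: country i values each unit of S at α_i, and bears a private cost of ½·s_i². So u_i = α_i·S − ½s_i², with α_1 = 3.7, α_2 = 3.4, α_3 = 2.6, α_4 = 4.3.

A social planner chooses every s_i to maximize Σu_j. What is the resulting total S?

56

Planner FOC: ∂(Σu_j)/∂s_i = (Σα_j) − s_i = 0, so s_i^SO = Σα_j = 14 for every i; S^SO = 56.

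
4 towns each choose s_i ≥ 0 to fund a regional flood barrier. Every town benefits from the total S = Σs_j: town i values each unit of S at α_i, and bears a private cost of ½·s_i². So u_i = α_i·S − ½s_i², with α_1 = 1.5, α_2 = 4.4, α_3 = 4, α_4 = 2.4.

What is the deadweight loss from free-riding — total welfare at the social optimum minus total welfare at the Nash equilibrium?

Town i's FOC: ∂u_i/∂s_i = α_i − s_i = 0, so s_i* = α_i.
NE contributions = (1.5, 4.4, 4, 2.4); S = 12.3.
W^NE = (Σα)·S − ½Σα_i² = 12.3² − ½·43.37 = 129.605.
Planner sets s_i = Σα_j = 12.3 for every i, so S^SO = 4·12.3 = 49.2.
W^SO = (Σα)·S^SO − ½·4·(Σα)² = (4/2)·12.3² = 302.58.
Deadweight loss = W^SO − W^NE = 172.975.

172.975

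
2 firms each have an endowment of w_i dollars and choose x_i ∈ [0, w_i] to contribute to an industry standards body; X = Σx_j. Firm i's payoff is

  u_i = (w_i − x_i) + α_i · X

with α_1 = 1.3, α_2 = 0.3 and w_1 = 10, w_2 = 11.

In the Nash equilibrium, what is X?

10

∂u_i/∂x_i = α_i − 1, so firm i contributes w_i if α_i > 1, else 0.
α_i > 1 for i ∈ {1}; NE contributions (10, 0), X = 10.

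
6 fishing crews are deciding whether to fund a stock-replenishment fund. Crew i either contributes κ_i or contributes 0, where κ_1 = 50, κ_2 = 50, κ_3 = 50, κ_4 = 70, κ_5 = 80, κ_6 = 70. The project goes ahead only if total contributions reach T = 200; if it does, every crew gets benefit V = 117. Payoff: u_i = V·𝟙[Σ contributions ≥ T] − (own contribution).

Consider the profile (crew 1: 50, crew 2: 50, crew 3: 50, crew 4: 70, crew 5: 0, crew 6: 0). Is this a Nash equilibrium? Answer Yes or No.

Total = 220 ≥ 200: provided.
Crew 1 (pledges 50, payoff 67): dropping to 0 → total 170, payoff 0. No gain.
Crew 2 (pledges 50, payoff 67): dropping to 0 → total 170, payoff 0. No gain.
Crew 3 (pledges 50, payoff 67): dropping to 0 → total 170, payoff 0. No gain.
Crew 4 (pledges 70, payoff 47): dropping to 0 → total 150, payoff 0. No gain.
Crew 5 (pledges 0, payoff 117): pledging 80 → total 300, payoff 37. No gain.
Crew 6 (pledges 0, payoff 117): pledging 70 → total 290, payoff 47. No gain.

Yes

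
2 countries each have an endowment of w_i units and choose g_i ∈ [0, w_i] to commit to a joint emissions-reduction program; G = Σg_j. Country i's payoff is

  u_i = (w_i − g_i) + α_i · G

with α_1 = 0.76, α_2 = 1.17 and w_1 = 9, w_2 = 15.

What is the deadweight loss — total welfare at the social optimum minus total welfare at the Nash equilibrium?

∂u_i/∂g_i = α_i − 1, so country i contributes w_i if α_i > 1, else 0.
α_i > 1 for i ∈ {2}; NE contributions (0, 15), G = 15.
W^NE = Σw_i − G^NE + (Σα_i)·G^NE = 24 + 0.93·15 = 37.95.
Planner: ∂(Σu_j)/∂g_i = Σα_j − 1 = 0.93 > 0, so everyone contributes w_i; G^SO = 24, W^SO = 24 + 0.93·24 = 46.32.
Deadweight loss = 8.37.

8.37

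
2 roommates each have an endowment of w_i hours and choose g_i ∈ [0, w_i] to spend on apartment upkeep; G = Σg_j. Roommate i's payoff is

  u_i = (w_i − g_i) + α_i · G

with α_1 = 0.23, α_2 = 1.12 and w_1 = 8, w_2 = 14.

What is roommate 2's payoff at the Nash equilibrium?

∂u_i/∂g_i = α_i − 1, so roommate i contributes w_i if α_i > 1, else 0.
α_i > 1 for i ∈ {2}; NE contributions (0, 14), G = 14.
u_2 = (14 − 14) + 1.12·14 = 15.68.

15.68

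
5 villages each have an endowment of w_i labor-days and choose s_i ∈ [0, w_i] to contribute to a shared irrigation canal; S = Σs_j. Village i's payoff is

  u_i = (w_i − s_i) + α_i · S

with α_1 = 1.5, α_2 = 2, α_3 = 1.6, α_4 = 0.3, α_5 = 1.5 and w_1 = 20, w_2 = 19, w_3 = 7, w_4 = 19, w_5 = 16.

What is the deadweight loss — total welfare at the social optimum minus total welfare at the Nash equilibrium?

112.1

∂u_i/∂s_i = α_i − 1, so village i contributes w_i if α_i > 1, else 0.
α_i > 1 for i ∈ {1, 2, 3, 5}; NE contributions (20, 19, 7, 0, 16), S = 62.
W^NE = Σw_i − S^NE + (Σα_i)·S^NE = 81 + 5.9·62 = 446.8.
Planner: ∂(Σu_j)/∂s_i = Σα_j − 1 = 5.9 > 0, so everyone contributes w_i; S^SO = 81, W^SO = 81 + 5.9·81 = 558.9.
Deadweight loss = 112.1.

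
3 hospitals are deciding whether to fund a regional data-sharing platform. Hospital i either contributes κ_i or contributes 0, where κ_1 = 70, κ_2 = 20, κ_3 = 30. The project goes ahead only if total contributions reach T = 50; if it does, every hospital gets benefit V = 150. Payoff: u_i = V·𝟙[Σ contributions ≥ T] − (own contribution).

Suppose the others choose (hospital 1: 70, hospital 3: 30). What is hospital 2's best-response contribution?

Others' total = 100 ≥ 50; contributing adds cost 20 for no extra benefit.
Best response: 0.

0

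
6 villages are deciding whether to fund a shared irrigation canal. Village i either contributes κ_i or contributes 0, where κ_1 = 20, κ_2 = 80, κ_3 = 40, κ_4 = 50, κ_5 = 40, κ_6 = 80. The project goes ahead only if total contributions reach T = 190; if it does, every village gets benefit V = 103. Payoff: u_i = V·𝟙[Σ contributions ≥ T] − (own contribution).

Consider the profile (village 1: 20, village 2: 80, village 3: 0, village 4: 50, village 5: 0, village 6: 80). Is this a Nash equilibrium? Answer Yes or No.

Total = 230 ≥ 190: provided.
Village 1 (pledges 20, payoff 83): dropping to 0 → total 210, payoff 103. Profitable deviation.

No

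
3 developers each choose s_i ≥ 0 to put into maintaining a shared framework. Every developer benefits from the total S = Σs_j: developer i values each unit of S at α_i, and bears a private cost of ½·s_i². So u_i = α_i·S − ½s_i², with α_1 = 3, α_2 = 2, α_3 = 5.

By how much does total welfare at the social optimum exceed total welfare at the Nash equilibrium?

Developer i's FOC: ∂u_i/∂s_i = α_i − s_i = 0, so s_i* = α_i.
NE contributions = (3, 2, 5); S = 10.
W^NE = (Σα)·S − ½Σα_i² = 10² − ½·38 = 81.
Planner sets s_i = Σα_j = 10 for every i, so S^SO = 3·10 = 30.
W^SO = (Σα)·S^SO − ½·3·(Σα)² = (3/2)·10² = 150.
Deadweight loss = W^SO − W^NE = 69.

69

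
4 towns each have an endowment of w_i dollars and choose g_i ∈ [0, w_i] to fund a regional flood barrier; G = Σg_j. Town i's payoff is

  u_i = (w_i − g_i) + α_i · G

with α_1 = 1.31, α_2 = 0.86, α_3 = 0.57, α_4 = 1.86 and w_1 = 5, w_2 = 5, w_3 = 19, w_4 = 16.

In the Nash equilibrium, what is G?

∂u_i/∂g_i = α_i − 1, so town i contributes w_i if α_i > 1, else 0.
α_i > 1 for i ∈ {1, 4}; NE contributions (5, 0, 0, 16), G = 21.

21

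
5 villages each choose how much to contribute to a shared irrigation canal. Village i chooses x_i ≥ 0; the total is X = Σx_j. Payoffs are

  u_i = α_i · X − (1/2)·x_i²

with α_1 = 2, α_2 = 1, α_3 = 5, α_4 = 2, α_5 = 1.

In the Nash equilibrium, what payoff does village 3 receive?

Village i's FOC: ∂u_i/∂x_i = α_i − x_i = 0, so x_i* = α_i.
NE contributions = (2, 1, 5, 2, 1); X = 11.
u_3 = α_3·X − ½·(x_3)² = 5·11 − ½·5² = 42.5.

42.5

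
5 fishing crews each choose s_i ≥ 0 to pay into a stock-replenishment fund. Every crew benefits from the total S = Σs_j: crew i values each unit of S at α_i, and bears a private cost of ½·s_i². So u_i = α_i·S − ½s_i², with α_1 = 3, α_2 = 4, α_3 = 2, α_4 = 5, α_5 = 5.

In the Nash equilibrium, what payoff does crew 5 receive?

Crew i's FOC: ∂u_i/∂s_i = α_i − s_i = 0, so s_i* = α_i.
NE contributions = (3, 4, 2, 5, 5); S = 19.
u_5 = α_5·S − ½·(s_5)² = 5·19 − ½·5² = 82.5.

82.5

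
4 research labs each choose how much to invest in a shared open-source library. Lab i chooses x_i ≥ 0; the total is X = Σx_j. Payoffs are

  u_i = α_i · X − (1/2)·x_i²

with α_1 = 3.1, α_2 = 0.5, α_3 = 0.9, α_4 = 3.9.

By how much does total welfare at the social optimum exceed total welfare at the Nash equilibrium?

83.5

Lab i's FOC: ∂u_i/∂x_i = α_i − x_i = 0, so x_i* = α_i.
NE contributions = (3.1, 0.5, 0.9, 3.9); X = 8.4.
W^NE = (Σα)·X − ½Σα_i² = 8.4² − ½·25.88 = 57.62.
Planner sets x_i = Σα_j = 8.4 for every i, so X^SO = 4·8.4 = 33.6.
W^SO = (Σα)·X^SO − ½·4·(Σα)² = (4/2)·8.4² = 141.12.
Deadweight loss = W^SO − W^NE = 83.5.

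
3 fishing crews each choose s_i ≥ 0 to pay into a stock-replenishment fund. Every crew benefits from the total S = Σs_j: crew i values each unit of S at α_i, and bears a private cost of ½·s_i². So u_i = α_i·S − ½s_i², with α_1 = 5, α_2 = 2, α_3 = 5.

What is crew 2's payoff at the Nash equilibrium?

Crew i's FOC: ∂u_i/∂s_i = α_i − s_i = 0, so s_i* = α_i.
NE contributions = (5, 2, 5); S = 12.
u_2 = α_2·S − ½·(s_2)² = 2·12 − ½·2² = 22.

22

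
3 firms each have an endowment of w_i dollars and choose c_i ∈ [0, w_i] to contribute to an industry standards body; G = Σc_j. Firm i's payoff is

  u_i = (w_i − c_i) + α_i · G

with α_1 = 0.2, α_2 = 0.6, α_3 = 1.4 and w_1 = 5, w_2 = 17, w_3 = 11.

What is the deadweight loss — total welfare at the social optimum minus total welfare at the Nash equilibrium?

26.4

∂u_i/∂c_i = α_i − 1, so firm i contributes w_i if α_i > 1, else 0.
α_i > 1 for i ∈ {3}; NE contributions (0, 0, 11), G = 11.
W^NE = Σw_i − G^NE + (Σα_i)·G^NE = 33 + 1.2·11 = 46.2.
Planner: ∂(Σu_j)/∂c_i = Σα_j − 1 = 1.2 > 0, so everyone contributes w_i; G^SO = 33, W^SO = 33 + 1.2·33 = 72.6.
Deadweight loss = 26.4.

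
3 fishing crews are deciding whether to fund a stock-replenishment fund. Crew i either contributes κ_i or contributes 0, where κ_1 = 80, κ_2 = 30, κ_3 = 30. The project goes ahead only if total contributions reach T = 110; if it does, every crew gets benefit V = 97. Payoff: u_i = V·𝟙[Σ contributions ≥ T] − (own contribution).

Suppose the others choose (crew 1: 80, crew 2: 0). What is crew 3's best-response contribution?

Others' total = 80. Contributing 30 brings total to 110 ≥ 110: gain V − κ_3 = 67.
Best response: 30.

30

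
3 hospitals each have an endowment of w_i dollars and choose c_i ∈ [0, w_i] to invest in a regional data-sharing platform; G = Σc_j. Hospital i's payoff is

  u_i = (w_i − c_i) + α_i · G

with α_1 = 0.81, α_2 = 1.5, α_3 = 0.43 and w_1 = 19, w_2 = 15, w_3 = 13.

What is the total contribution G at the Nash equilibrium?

15

∂u_i/∂c_i = α_i − 1, so hospital i contributes w_i if α_i > 1, else 0.
α_i > 1 for i ∈ {2}; NE contributions (0, 15, 0), G = 15.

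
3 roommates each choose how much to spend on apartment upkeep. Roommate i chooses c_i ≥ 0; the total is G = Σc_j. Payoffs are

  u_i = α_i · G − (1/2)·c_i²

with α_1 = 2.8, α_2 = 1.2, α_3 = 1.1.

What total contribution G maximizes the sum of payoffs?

15.3

Planner FOC: ∂(Σu_j)/∂c_i = (Σα_j) − c_i = 0, so c_i^SO = Σα_j = 5.1 for every i; G^SO = 15.3.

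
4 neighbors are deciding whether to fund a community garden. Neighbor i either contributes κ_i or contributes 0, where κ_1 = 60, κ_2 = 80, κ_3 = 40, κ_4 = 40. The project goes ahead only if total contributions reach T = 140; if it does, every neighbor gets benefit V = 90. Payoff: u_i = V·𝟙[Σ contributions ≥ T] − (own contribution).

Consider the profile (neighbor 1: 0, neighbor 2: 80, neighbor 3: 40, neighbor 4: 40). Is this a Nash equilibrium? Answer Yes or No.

Total = 160 ≥ 140: provided.
Neighbor 1 (pledges 0, payoff 90): pledging 60 → total 220, payoff 30. No gain.
Neighbor 2 (pledges 80, payoff 10): dropping to 0 → total 80, payoff 0. No gain.
Neighbor 3 (pledges 40, payoff 50): dropping to 0 → total 120, payoff 0. No gain.
Neighbor 4 (pledges 40, payoff 50): dropping to 0 → total 120, payoff 0. No gain.

Yes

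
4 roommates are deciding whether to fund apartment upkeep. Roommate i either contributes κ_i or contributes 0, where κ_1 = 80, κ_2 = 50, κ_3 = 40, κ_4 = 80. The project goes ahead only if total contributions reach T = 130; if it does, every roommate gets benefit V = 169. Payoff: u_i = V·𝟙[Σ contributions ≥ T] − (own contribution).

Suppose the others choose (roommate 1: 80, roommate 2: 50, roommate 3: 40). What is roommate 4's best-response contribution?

0

Others' total = 170 ≥ 130; contributing adds cost 80 for no extra benefit.
Best response: 0.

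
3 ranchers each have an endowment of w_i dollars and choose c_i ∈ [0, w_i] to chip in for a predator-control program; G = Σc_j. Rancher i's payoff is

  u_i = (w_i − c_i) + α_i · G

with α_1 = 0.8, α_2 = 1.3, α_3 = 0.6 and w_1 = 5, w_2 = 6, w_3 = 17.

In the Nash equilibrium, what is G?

6

∂u_i/∂c_i = α_i − 1, so rancher i contributes w_i if α_i > 1, else 0.
α_i > 1 for i ∈ {2}; NE contributions (0, 6, 0), G = 6.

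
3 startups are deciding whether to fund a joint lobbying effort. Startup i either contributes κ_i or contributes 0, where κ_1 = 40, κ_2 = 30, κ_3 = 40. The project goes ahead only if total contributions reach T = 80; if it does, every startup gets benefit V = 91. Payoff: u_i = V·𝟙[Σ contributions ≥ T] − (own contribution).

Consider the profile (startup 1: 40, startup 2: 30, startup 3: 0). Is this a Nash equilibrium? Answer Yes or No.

No

Total = 70 < 80: not provided.
Startup 1 (pledges 40, payoff -40): dropping to 0 → total 30, payoff 0. Profitable deviation.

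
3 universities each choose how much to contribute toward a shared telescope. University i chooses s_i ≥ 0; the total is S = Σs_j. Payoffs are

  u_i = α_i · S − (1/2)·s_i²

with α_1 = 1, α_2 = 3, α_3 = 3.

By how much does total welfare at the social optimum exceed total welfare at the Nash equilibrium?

34

University i's FOC: ∂u_i/∂s_i = α_i − s_i = 0, so s_i* = α_i.
NE contributions = (1, 3, 3); S = 7.
W^NE = (Σα)·S − ½Σα_i² = 7² − ½·19 = 39.5.
Planner sets s_i = Σα_j = 7 for every i, so S^SO = 3·7 = 21.
W^SO = (Σα)·S^SO − ½·3·(Σα)² = (3/2)·7² = 73.5.
Deadweight loss = W^SO − W^NE = 34.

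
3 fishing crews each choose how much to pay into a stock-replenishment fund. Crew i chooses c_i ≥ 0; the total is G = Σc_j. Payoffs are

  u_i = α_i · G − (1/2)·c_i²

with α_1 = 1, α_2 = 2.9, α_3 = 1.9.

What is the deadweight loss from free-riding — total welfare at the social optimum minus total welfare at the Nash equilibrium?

23.33

Crew i's FOC: ∂u_i/∂c_i = α_i − c_i = 0, so c_i* = α_i.
NE contributions = (1, 2.9, 1.9); G = 5.8.
W^NE = (Σα)·G − ½Σα_i² = 5.8² − ½·13.02 = 27.13.
Planner sets c_i = Σα_j = 5.8 for every i, so G^SO = 3·5.8 = 17.4.
W^SO = (Σα)·G^SO − ½·3·(Σα)² = (3/2)·5.8² = 50.46.
Deadweight loss = W^SO − W^NE = 23.33.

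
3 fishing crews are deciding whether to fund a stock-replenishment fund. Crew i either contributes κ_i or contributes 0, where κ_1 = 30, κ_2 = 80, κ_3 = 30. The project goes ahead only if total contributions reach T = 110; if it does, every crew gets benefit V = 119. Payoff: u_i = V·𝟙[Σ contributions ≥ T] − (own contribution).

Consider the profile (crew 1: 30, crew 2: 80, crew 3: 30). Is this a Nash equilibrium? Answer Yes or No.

No

Total = 140 ≥ 110: provided.
Crew 1 (pledges 30, payoff 89): dropping to 0 → total 110, payoff 119. Profitable deviation.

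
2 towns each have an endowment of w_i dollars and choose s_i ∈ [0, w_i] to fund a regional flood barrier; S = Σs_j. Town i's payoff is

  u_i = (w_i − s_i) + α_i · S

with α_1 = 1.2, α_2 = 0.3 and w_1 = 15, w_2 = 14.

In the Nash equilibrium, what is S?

15

∂u_i/∂s_i = α_i − 1, so town i contributes w_i if α_i > 1, else 0.
α_i > 1 for i ∈ {1}; NE contributions (15, 0), S = 15.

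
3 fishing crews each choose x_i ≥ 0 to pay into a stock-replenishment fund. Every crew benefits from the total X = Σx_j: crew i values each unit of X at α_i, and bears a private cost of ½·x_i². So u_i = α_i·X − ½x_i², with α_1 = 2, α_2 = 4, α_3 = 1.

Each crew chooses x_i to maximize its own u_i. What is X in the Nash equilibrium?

Crew i's FOC: ∂u_i/∂x_i = α_i − x_i = 0, so x_i* = α_i.
NE contributions = (2, 4, 1); X = 7.

7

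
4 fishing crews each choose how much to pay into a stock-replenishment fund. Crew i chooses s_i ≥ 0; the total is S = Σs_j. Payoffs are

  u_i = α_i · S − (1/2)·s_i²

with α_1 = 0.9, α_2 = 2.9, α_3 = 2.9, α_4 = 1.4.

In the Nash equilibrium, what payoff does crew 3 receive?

Crew i's FOC: ∂u_i/∂s_i = α_i − s_i = 0, so s_i* = α_i.
NE contributions = (0.9, 2.9, 2.9, 1.4); S = 8.1.
u_3 = α_3·S − ½·(s_3)² = 2.9·8.1 − ½·2.9² = 19.285.

19.285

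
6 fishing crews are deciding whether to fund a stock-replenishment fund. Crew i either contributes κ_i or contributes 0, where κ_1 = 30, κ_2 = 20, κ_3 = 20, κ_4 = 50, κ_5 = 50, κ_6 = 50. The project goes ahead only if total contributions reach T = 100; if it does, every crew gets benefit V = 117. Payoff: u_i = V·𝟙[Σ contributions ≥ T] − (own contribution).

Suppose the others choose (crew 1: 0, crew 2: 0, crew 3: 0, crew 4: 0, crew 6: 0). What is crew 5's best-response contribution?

Others' total = 0. Even contributing 50 gives 50 < 100: no benefit either way.
Best response: 0.

0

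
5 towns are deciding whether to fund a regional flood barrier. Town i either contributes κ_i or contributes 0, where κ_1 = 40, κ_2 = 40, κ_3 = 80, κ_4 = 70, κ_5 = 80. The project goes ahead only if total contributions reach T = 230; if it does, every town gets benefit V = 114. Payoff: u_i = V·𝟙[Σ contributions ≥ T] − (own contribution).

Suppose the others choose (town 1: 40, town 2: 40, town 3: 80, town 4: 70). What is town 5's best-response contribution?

Others' total = 230 ≥ 230; contributing adds cost 80 for no extra benefit.
Best response: 0.

0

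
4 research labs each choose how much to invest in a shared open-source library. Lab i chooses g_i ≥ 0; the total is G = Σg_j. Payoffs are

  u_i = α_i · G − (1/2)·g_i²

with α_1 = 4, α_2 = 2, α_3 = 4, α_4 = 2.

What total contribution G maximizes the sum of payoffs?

Planner FOC: ∂(Σu_j)/∂g_i = (Σα_j) − g_i = 0, so g_i^SO = Σα_j = 12 for every i; G^SO = 48.

48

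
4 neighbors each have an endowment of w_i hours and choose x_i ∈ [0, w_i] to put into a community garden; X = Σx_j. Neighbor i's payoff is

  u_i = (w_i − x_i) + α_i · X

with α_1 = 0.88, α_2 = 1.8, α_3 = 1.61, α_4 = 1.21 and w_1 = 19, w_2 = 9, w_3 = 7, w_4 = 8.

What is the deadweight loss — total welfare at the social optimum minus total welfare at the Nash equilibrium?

∂u_i/∂x_i = α_i − 1, so neighbor i contributes w_i if α_i > 1, else 0.
α_i > 1 for i ∈ {2, 3, 4}; NE contributions (0, 9, 7, 8), X = 24.
W^NE = Σw_i − X^NE + (Σα_i)·X^NE = 43 + 4.5·24 = 151.
Planner: ∂(Σu_j)/∂x_i = Σα_j − 1 = 4.5 > 0, so everyone contributes w_i; X^SO = 43, W^SO = 43 + 4.5·43 = 236.5.
Deadweight loss = 85.5.

85.5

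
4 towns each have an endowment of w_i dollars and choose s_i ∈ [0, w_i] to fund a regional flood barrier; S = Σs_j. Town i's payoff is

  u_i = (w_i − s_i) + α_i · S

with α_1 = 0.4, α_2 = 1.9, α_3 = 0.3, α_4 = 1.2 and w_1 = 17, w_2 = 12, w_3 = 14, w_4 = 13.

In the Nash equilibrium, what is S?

25

∂u_i/∂s_i = α_i − 1, so town i contributes w_i if α_i > 1, else 0.
α_i > 1 for i ∈ {2, 4}; NE contributions (0, 12, 0, 13), S = 25.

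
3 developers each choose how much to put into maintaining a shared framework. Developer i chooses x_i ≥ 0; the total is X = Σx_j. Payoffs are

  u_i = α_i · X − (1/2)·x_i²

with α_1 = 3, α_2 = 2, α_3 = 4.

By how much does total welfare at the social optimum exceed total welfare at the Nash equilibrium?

Developer i's FOC: ∂u_i/∂x_i = α_i − x_i = 0, so x_i* = α_i.
NE contributions = (3, 2, 4); X = 9.
W^NE = (Σα)·X − ½Σα_i² = 9² − ½·29 = 66.5.
Planner sets x_i = Σα_j = 9 for every i, so X^SO = 3·9 = 27.
W^SO = (Σα)·X^SO − ½·3·(Σα)² = (3/2)·9² = 121.5.
Deadweight loss = W^SO − W^NE = 55.

55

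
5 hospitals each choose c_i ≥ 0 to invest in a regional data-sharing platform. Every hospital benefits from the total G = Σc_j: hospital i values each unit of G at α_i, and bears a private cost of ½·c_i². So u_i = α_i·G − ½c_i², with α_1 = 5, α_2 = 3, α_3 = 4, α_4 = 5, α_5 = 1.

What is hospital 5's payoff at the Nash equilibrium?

Hospital i's FOC: ∂u_i/∂c_i = α_i − c_i = 0, so c_i* = α_i.
NE contributions = (5, 3, 4, 5, 1); G = 18.
u_5 = α_5·G − ½·(c_5)² = 1·18 − ½·1² = 17.5.

17.5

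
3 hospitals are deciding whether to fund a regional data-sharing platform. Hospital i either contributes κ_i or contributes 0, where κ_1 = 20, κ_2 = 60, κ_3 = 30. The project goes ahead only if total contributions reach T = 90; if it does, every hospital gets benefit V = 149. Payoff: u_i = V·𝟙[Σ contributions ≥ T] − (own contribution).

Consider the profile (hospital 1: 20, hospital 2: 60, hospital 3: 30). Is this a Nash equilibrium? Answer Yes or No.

No

Total = 110 ≥ 90: provided.
Hospital 1 (pledges 20, payoff 129): dropping to 0 → total 90, payoff 149. Profitable deviation.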